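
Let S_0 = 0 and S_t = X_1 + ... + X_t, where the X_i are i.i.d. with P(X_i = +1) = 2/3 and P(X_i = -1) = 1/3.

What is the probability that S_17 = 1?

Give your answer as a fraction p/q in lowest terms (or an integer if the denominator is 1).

Answer: 12446720/129140163

Derivation:
To reach position 1 after 17 steps: need 9 steps of +1 and 8 steps of -1.
Number of such sequences: C(17,9) = 24310
Each has probability (2/3)^9 · (1/3)^8 = 512/129140163
P = 24310 · 512/129140163 = 12446720/129140163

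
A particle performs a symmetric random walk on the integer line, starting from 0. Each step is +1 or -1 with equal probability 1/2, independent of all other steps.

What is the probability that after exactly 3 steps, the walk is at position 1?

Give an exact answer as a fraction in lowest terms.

Answer: 3/8

Derivation:
To reach position 1 after 3 steps: need 2 steps of +1 and 1 of -1.
Favorable paths: C(3,2) = 3
Total paths: 2^3 = 8
P = 3/8 = 3/8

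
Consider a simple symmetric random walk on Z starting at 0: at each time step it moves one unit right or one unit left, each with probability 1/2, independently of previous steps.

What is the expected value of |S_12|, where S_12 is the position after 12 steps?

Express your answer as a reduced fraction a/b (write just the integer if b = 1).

S_12 takes values m ≡ 0 (mod 2) with |m| ≤ 12; P(S_12=m) = C(12,(12+m)/2)/2^12.
Total paths: 2^12 = 4096
Distribution: P(S=-12)=1/4096, P(S=-10)=12/4096, P(S=-8)=66/4096, P(S=-6)=220/4096, P(S=-4)=495/4096, P(S=-2)=792/4096, P(S=0)=924/4096, P(S=2)=792/4096, P(S=4)=495/4096, P(S=6)=220/4096, P(S=8)=66/4096, P(S=10)=12/4096, P(S=12)=1/4096
E[|S_12|] = Σ_m |m|·P(S_12=m) = 11088/4096 = 693/256

Answer: 693/256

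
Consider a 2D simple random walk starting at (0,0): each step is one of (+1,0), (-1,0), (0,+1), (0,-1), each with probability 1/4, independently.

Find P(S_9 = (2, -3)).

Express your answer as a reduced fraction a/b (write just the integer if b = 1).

Let h be the number of horizontal steps (so 9-h are vertical). To end at (2,-3) need (h+2)/2 right-steps and ((9-h)-3)/2 up-steps.
Sum over h with 2 ≤ h ≤ 6, h ≡ 0 (mod 2), 9-h ≡ 1 (mod 2):
h=2: C(9,2)·C(2,2)·C(7,2) = 36·1·21 = 756
h=4: C(9,4)·C(4,3)·C(5,1) = 126·4·5 = 2520
h=6: C(9,6)·C(6,4)·C(3,0) = 84·15·1 = 1260
Total favorable: 4536
Total paths: 4^9 = 262144
P = 4536/262144 = 567/32768

Answer: 567/32768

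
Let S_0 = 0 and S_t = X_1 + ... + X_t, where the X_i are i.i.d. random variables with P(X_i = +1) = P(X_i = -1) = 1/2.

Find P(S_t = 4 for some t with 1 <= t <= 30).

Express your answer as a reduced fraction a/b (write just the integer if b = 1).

Answer: 15875597/33554432

Derivation:
Count via complement. Let g(t,s) = #length-t paths at position s with S_1..S_t all ≠ 4.
g(t,s) = g(t-1,s-1) + g(t-1,s+1) for s ≠ 4; g(t,4) = 0.
t=0: g(0,0)=1
t=1: g(1,-1)=1 g(1,1)=1
t=2: g(2,-2)=1 g(2,0)=2 g(2,2)=1
t=3: g(3,-3)=1 g(3,-1)=3 g(3,1)=3 g(3,3)=1
t=4: g(4,-4)=1 g(4,-2)=4 g(4,0)=6 g(4,2)=4
t=5: g(5,-5)=1 g(5,-3)=5 g(5,-1)=10 g(5,1)=10 g(5,3)=4
t=6: g(6,-6)=1 g(6,-4)=6 g(6,-2)=15 g(6,0)=20 g(6,2)=14
t=7: g(7,-7)=1 g(7,-5)=7 g(7,-3)=21 g(7,-1)=35 g(7,1)=34 g(7,3)=14
t=8: g(8,-8)=1 g(8,-6)=8 g(8,-4)=28 g(8,-2)=56 g(8,0)=69 g(8,2)=48
t=9: g(9,-9)=1 g(9,-7)=9 g(9,-5)=36 g(9,-3)=84 g(9,-1)=125 g(9,1)=117 g(9,3)=48
t=10: g(10,-10)=1 g(10,-8)=10 g(10,-6)=45 g(10,-4)=120 g(10,-2)=209 g(10,0)=242 g(10,2)=165
t=11: g(11,-11)=1 g(11,-9)=11 g(11,-7)=55 g(11,-5)=165 g(11,-3)=329 g(11,-1)=451 g(11,1)=407 g(11,3)=165
t=12: g(12,-12)=1 g(12,-10)=12 g(12,-8)=66 g(12,-6)=220 g(12,-4)=494 g(12,-2)=780 g(12,0)=858 g(12,2)=572
t=13: g(13,-13)=1 g(13,-11)=13 g(13,-9)=78 g(13,-7)=286 g(13,-5)=714 g(13,-3)=1274 g(13,-1)=1638 g(13,1)=1430 g(13,3)=572
t=14: g(14,-14)=1 g(14,-12)=14 g(14,-10)=91 g(14,-8)=364 g(14,-6)=1000 g(14,-4)=1988 g(14,-2)=2912 g(14,0)=3068 g(14,2)=2002
t=15: g(15,-15)=1 g(15,-13)=15 g(15,-11)=105 g(15,-9)=455 g(15,-7)=1364 g(15,-5)=2988 g(15,-3)=4900 g(15,-1)=5980 g(15,1)=5070 g(15,3)=2002
t=16: g(16,-16)=1 g(16,-14)=16 g(16,-12)=120 g(16,-10)=560 g(16,-8)=1819 g(16,-6)=4352 g(16,-4)=7888 g(16,-2)=10880 g(16,0)=11050 g(16,2)=7072
t=17: g(17,-17)=1 g(17,-15)=17 g(17,-13)=136 g(17,-11)=680 g(17,-9)=2379 g(17,-7)=6171 g(17,-5)=12240 g(17,-3)=18768 g(17,-1)=21930 g(17,1)=18122 g(17,3)=7072
t=18: g(18,-18)=1 g(18,-16)=18 g(18,-14)=153 g(18,-12)=816 g(18,-10)=3059 g(18,-8)=8550 g(18,-6)=18411 g(18,-4)=31008 g(18,-2)=40698 g(18,0)=40052 g(18,2)=25194
t=19: g(19,-19)=1 g(19,-17)=19 g(19,-15)=171 g(19,-13)=969 g(19,-11)=3875 g(19,-9)=11609 g(19,-7)=26961 g(19,-5)=49419 g(19,-3)=71706 g(19,-1)=80750 g(19,1)=65246 g(19,3)=25194
t=20: g(20,-20)=1 g(20,-18)=20 g(20,-16)=190 g(20,-14)=1140 g(20,-12)=4844 g(20,-10)=15484 g(20,-8)=38570 g(20,-6)=76380 g(20,-4)=121125 g(20,-2)=152456 g(20,0)=145996 g(20,2)=90440
t=21: g(21,-21)=1 g(21,-19)=21 g(21,-17)=210 g(21,-15)=1330 g(21,-13)=5984 g(21,-11)=20328 g(21,-9)=54054 g(21,-7)=114950 g(21,-5)=197505 g(21,-3)=273581 g(21,-1)=298452 g(21,1)=236436 g(21,3)=90440
t=22: g(22,-22)=1 g(22,-20)=22 g(22,-18)=231 g(22,-16)=1540 g(22,-14)=7314 g(22,-12)=26312 g(22,-10)=74382 g(22,-8)=169004 g(22,-6)=312455 g(22,-4)=471086 g(22,-2)=572033 g(22,0)=534888 g(22,2)=326876
t=23: g(23,-23)=1 g(23,-21)=23 g(23,-19)=253 g(23,-17)=1771 g(23,-15)=8854 g(23,-13)=33626 g(23,-11)=100694 g(23,-9)=243386 g(23,-7)=481459 g(23,-5)=783541 g(23,-3)=1043119 g(23,-1)=1106921 g(23,1)=861764 g(23,3)=326876
t=24: g(24,-24)=1 g(24,-22)=24 g(24,-20)=276 g(24,-18)=2024 g(24,-16)=10625 g(24,-14)=42480 g(24,-12)=134320 g(24,-10)=344080 g(24,-8)=724845 g(24,-6)=1265000 g(24,-4)=1826660 g(24,-2)=2150040 g(24,0)=1968685 g(24,2)=1188640
t=25: g(25,-25)=1 g(25,-23)=25 g(25,-21)=300 g(25,-19)=2300 g(25,-17)=12649 g(25,-15)=53105 g(25,-13)=176800 g(25,-11)=478400 g(25,-9)=1068925 g(25,-7)=1989845 g(25,-5)=3091660 g(25,-3)=3976700 g(25,-1)=4118725 g(25,1)=3157325 g(25,3)=1188640
t=26: g(26,-26)=1 g(26,-24)=26 g(26,-22)=325 g(26,-20)=2600 g(26,-18)=14949 g(26,-16)=65754 g(26,-14)=229905 g(26,-12)=655200 g(26,-10)=1547325 g(26,-8)=3058770 g(26,-6)=5081505 g(26,-4)=7068360 g(26,-2)=8095425 g(26,0)=7276050 g(26,2)=4345965
t=27: g(27,-27)=1 g(27,-25)=27 g(27,-23)=351 g(27,-21)=2925 g(27,-19)=17549 g(27,-17)=80703 g(27,-15)=295659 g(27,-13)=885105 g(27,-11)=2202525 g(27,-9)=4606095 g(27,-7)=8140275 g(27,-5)=12149865 g(27,-3)=15163785 g(27,-1)=15371475 g(27,1)=11622015 g(27,3)=4345965
t=28: g(28,-28)=1 g(28,-26)=28 g(28,-24)=378 g(28,-22)=3276 g(28,-20)=20474 g(28,-18)=98252 g(28,-16)=376362 g(28,-14)=1180764 g(28,-12)=3087630 g(28,-10)=6808620 g(28,-8)=12746370 g(28,-6)=20290140 g(28,-4)=27313650 g(28,-2)=30535260 g(28,0)=26993490 g(28,2)=15967980
t=29: g(29,-29)=1 g(29,-27)=29 g(29,-25)=406 g(29,-23)=3654 g(29,-21)=23750 g(29,-19)=118726 g(29,-17)=474614 g(29,-15)=1557126 g(29,-13)=4268394 g(29,-11)=9896250 g(29,-9)=19554990 g(29,-7)=33036510 g(29,-5)=47603790 g(29,-3)=57848910 g(29,-1)=57528750 g(29,1)=42961470 g(29,3)=15967980
t=30: g(30,-30)=1 g(30,-28)=30 g(30,-26)=435 g(30,-24)=4060 g(30,-22)=27404 g(30,-20)=142476 g(30,-18)=593340 g(30,-16)=2031740 g(30,-14)=5825520 g(30,-12)=14164644 g(30,-10)=29451240 g(30,-8)=52591500 g(30,-6)=80640300 g(30,-4)=105452700 g(30,-2)=115377660 g(30,0)=100490220 g(30,2)=58929450
Paths never hitting 4: Σ_s g(30,s) = 565722720
Paths hitting 4: 2^30 - 565722720 = 508019104
P = 508019104/1073741824 = 15875597/33554432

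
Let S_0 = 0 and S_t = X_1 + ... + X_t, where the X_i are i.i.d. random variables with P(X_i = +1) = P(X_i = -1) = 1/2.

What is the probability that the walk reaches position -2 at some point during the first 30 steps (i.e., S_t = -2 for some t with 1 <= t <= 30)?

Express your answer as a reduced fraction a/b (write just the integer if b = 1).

Count via complement. Let g(t,s) = #length-t paths at position s with S_1..S_t all ≠ -2.
g(t,s) = g(t-1,s-1) + g(t-1,s+1) for s ≠ -2; g(t,-2) = 0.
t=0: g(0,0)=1
t=1: g(1,-1)=1 g(1,1)=1
t=2: g(2,0)=2 g(2,2)=1
t=3: g(3,-1)=2 g(3,1)=3 g(3,3)=1
t=4: g(4,0)=5 g(4,2)=4 g(4,4)=1
t=5: g(5,-1)=5 g(5,1)=9 g(5,3)=5 g(5,5)=1
t=6: g(6,0)=14 g(6,2)=14 g(6,4)=6 g(6,6)=1
t=7: g(7,-1)=14 g(7,1)=28 g(7,3)=20 g(7,5)=7 g(7,7)=1
t=8: g(8,0)=42 g(8,2)=48 g(8,4)=27 g(8,6)=8 g(8,8)=1
t=9: g(9,-1)=42 g(9,1)=90 g(9,3)=75 g(9,5)=35 g(9,7)=9 g(9,9)=1
t=10: g(10,0)=132 g(10,2)=165 g(10,4)=110 g(10,6)=44 g(10,8)=10 g(10,10)=1
t=11: g(11,-1)=132 g(11,1)=297 g(11,3)=275 g(11,5)=154 g(11,7)=54 g(11,9)=11 g(11,11)=1
t=12: g(12,0)=429 g(12,2)=572 g(12,4)=429 g(12,6)=208 g(12,8)=65 g(12,10)=12 g(12,12)=1
t=13: g(13,-1)=429 g(13,1)=1001 g(13,3)=1001 g(13,5)=637 g(13,7)=273 g(13,9)=77 g(13,11)=13 g(13,13)=1
t=14: g(14,0)=1430 g(14,2)=2002 g(14,4)=1638 g(14,6)=910 g(14,8)=350 g(14,10)=90 g(14,12)=14 g(14,14)=1
t=15: g(15,-1)=1430 g(15,1)=3432 g(15,3)=3640 g(15,5)=2548 g(15,7)=1260 g(15,9)=440 g(15,11)=104 g(15,13)=15 g(15,15)=1
t=16: g(16,0)=4862 g(16,2)=7072 g(16,4)=6188 g(16,6)=3808 g(16,8)=1700 g(16,10)=544 g(16,12)=119 g(16,14)=16 g(16,16)=1
t=17: g(17,-1)=4862 g(17,1)=11934 g(17,3)=13260 g(17,5)=9996 g(17,7)=5508 g(17,9)=2244 g(17,11)=663 g(17,13)=135 g(17,15)=17 g(17,17)=1
t=18: g(18,0)=16796 g(18,2)=25194 g(18,4)=23256 g(18,6)=15504 g(18,8)=7752 g(18,10)=2907 g(18,12)=798 g(18,14)=152 g(18,16)=18 g(18,18)=1
t=19: g(19,-1)=16796 g(19,1)=41990 g(19,3)=48450 g(19,5)=38760 g(19,7)=23256 g(19,9)=10659 g(19,11)=3705 g(19,13)=950 g(19,15)=170 g(19,17)=19 g(19,19)=1
t=20: g(20,0)=58786 g(20,2)=90440 g(20,4)=87210 g(20,6)=62016 g(20,8)=33915 g(20,10)=14364 g(20,12)=4655 g(20,14)=1120 g(20,16)=189 g(20,18)=20 g(20,20)=1
t=21: g(21,-1)=58786 g(21,1)=149226 g(21,3)=177650 g(21,5)=149226 g(21,7)=95931 g(21,9)=48279 g(21,11)=19019 g(21,13)=5775 g(21,15)=1309 g(21,17)=209 g(21,19)=21 g(21,21)=1
t=22: g(22,0)=208012 g(22,2)=326876 g(22,4)=326876 g(22,6)=245157 g(22,8)=144210 g(22,10)=67298 g(22,12)=24794 g(22,14)=7084 g(22,16)=1518 g(22,18)=230 g(22,20)=22 g(22,22)=1
t=23: g(23,-1)=208012 g(23,1)=534888 g(23,3)=653752 g(23,5)=572033 g(23,7)=389367 g(23,9)=211508 g(23,11)=92092 g(23,13)=31878 g(23,15)=8602 g(23,17)=1748 g(23,19)=252 g(23,21)=23 g(23,23)=1
t=24: g(24,0)=742900 g(24,2)=1188640 g(24,4)=1225785 g(24,6)=961400 g(24,8)=600875 g(24,10)=303600 g(24,12)=123970 g(24,14)=40480 g(24,16)=10350 g(24,18)=2000 g(24,20)=275 g(24,22)=24 g(24,24)=1
t=25: g(25,-1)=742900 g(25,1)=1931540 g(25,3)=2414425 g(25,5)=2187185 g(25,7)=1562275 g(25,9)=904475 g(25,11)=427570 g(25,13)=164450 g(25,15)=50830 g(25,17)=12350 g(25,19)=2275 g(25,21)=299 g(25,23)=25 g(25,25)=1
t=26: g(26,0)=2674440 g(26,2)=4345965 g(26,4)=4601610 g(26,6)=3749460 g(26,8)=2466750 g(26,10)=1332045 g(26,12)=592020 g(26,14)=215280 g(26,16)=63180 g(26,18)=14625 g(26,20)=2574 g(26,22)=324 g(26,24)=26 g(26,26)=1
t=27: g(27,-1)=2674440 g(27,1)=7020405 g(27,3)=8947575 g(27,5)=8351070 g(27,7)=6216210 g(27,9)=3798795 g(27,11)=1924065 g(27,13)=807300 g(27,15)=278460 g(27,17)=77805 g(27,19)=17199 g(27,21)=2898 g(27,23)=350 g(27,25)=27 g(27,27)=1
t=28: g(28,0)=9694845 g(28,2)=15967980 g(28,4)=17298645 g(28,6)=14567280 g(28,8)=10015005 g(28,10)=5722860 g(28,12)=2731365 g(28,14)=1085760 g(28,16)=356265 g(28,18)=95004 g(28,20)=20097 g(28,22)=3248 g(28,24)=377 g(28,26)=28 g(28,28)=1
t=29: g(29,-1)=9694845 g(29,1)=25662825 g(29,3)=33266625 g(29,5)=31865925 g(29,7)=24582285 g(29,9)=15737865 g(29,11)=8454225 g(29,13)=3817125 g(29,15)=1442025 g(29,17)=451269 g(29,19)=115101 g(29,21)=23345 g(29,23)=3625 g(29,25)=405 g(29,27)=29 g(29,29)=1
t=30: g(30,0)=35357670 g(30,2)=58929450 g(30,4)=65132550 g(30,6)=56448210 g(30,8)=40320150 g(30,10)=24192090 g(30,12)=12271350 g(30,14)=5259150 g(30,16)=1893294 g(30,18)=566370 g(30,20)=138446 g(30,22)=26970 g(30,24)=4030 g(30,26)=434 g(30,28)=30 g(30,30)=1
Paths never hitting -2: Σ_s g(30,s) = 300540195
Paths hitting -2: 2^30 - 300540195 = 773201629
P = 773201629/1073741824 = 773201629/1073741824

Answer: 773201629/1073741824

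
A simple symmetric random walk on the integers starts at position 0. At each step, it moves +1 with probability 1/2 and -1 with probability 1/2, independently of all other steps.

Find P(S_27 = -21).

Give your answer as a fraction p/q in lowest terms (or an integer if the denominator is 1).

Answer: 2925/134217728

Derivation:
To reach position -21 after 27 steps: need 3 steps of +1 and 24 of -1.
Favorable paths: C(27,3) = 2925
Total paths: 2^27 = 134217728
P = 2925/134217728 = 2925/134217728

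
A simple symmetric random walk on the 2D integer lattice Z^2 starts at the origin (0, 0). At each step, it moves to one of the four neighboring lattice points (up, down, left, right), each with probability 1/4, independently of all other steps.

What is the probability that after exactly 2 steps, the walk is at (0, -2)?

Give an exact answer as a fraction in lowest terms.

Answer: 1/16

Derivation:
Let h be the number of horizontal steps (so 2-h are vertical). To end at (0,-2) need (h+0)/2 right-steps and ((2-h)-2)/2 up-steps.
Sum over h with 0 ≤ h ≤ 0, h ≡ 0 (mod 2), 2-h ≡ 0 (mod 2):
h=0: C(2,0)·C(0,0)·C(2,0) = 1·1·1 = 1
Total favorable: 1
Total paths: 4^2 = 16
P = 1/16 = 1/16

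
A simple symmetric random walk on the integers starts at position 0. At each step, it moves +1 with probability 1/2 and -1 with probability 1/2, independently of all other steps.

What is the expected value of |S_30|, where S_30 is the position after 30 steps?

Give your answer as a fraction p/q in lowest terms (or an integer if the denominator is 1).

Answer: 145422675/33554432

Derivation:
S_30 takes values m ≡ 0 (mod 2) with |m| ≤ 30; P(S_30=m) = C(30,(30+m)/2)/2^30.
Total paths: 2^30 = 1073741824
Distribution: P(S=-30)=1/1073741824, P(S=-28)=30/1073741824, P(S=-26)=435/1073741824, P(S=-24)=4060/1073741824, P(S=-22)=27405/1073741824, P(S=-20)=142506/1073741824, P(S=-18)=593775/1073741824, P(S=-16)=2035800/1073741824, P(S=-14)=5852925/1073741824, P(S=-12)=14307150/1073741824, P(S=-10)=30045015/1073741824, P(S=-8)=54627300/1073741824, P(S=-6)=86493225/1073741824, P(S=-4)=119759850/1073741824, P(S=-2)=145422675/1073741824, P(S=0)=155117520/1073741824, P(S=2)=145422675/1073741824, P(S=4)=119759850/1073741824, P(S=6)=86493225/1073741824, P(S=8)=54627300/1073741824, P(S=10)=30045015/1073741824, P(S=12)=14307150/1073741824, P(S=14)=5852925/1073741824, P(S=16)=2035800/1073741824, P(S=18)=593775/1073741824, P(S=20)=142506/1073741824, P(S=22)=27405/1073741824, P(S=24)=4060/1073741824, P(S=26)=435/1073741824, P(S=28)=30/1073741824, P(S=30)=1/1073741824
E[|S_30|] = Σ_m |m|·P(S_30=m) = 4653525600/1073741824 = 145422675/33554432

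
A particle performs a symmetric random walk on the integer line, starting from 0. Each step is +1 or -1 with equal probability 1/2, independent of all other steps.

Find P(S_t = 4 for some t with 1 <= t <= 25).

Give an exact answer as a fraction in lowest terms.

Count via complement. Let g(t,s) = #length-t paths at position s with S_1..S_t all ≠ 4.
g(t,s) = g(t-1,s-1) + g(t-1,s+1) for s ≠ 4; g(t,4) = 0.
t=0: g(0,0)=1
t=1: g(1,-1)=1 g(1,1)=1
t=2: g(2,-2)=1 g(2,0)=2 g(2,2)=1
t=3: g(3,-3)=1 g(3,-1)=3 g(3,1)=3 g(3,3)=1
t=4: g(4,-4)=1 g(4,-2)=4 g(4,0)=6 g(4,2)=4
t=5: g(5,-5)=1 g(5,-3)=5 g(5,-1)=10 g(5,1)=10 g(5,3)=4
t=6: g(6,-6)=1 g(6,-4)=6 g(6,-2)=15 g(6,0)=20 g(6,2)=14
t=7: g(7,-7)=1 g(7,-5)=7 g(7,-3)=21 g(7,-1)=35 g(7,1)=34 g(7,3)=14
t=8: g(8,-8)=1 g(8,-6)=8 g(8,-4)=28 g(8,-2)=56 g(8,0)=69 g(8,2)=48
t=9: g(9,-9)=1 g(9,-7)=9 g(9,-5)=36 g(9,-3)=84 g(9,-1)=125 g(9,1)=117 g(9,3)=48
t=10: g(10,-10)=1 g(10,-8)=10 g(10,-6)=45 g(10,-4)=120 g(10,-2)=209 g(10,0)=242 g(10,2)=165
t=11: g(11,-11)=1 g(11,-9)=11 g(11,-7)=55 g(11,-5)=165 g(11,-3)=329 g(11,-1)=451 g(11,1)=407 g(11,3)=165
t=12: g(12,-12)=1 g(12,-10)=12 g(12,-8)=66 g(12,-6)=220 g(12,-4)=494 g(12,-2)=780 g(12,0)=858 g(12,2)=572
t=13: g(13,-13)=1 g(13,-11)=13 g(13,-9)=78 g(13,-7)=286 g(13,-5)=714 g(13,-3)=1274 g(13,-1)=1638 g(13,1)=1430 g(13,3)=572
t=14: g(14,-14)=1 g(14,-12)=14 g(14,-10)=91 g(14,-8)=364 g(14,-6)=1000 g(14,-4)=1988 g(14,-2)=2912 g(14,0)=3068 g(14,2)=2002
t=15: g(15,-15)=1 g(15,-13)=15 g(15,-11)=105 g(15,-9)=455 g(15,-7)=1364 g(15,-5)=2988 g(15,-3)=4900 g(15,-1)=5980 g(15,1)=5070 g(15,3)=2002
t=16: g(16,-16)=1 g(16,-14)=16 g(16,-12)=120 g(16,-10)=560 g(16,-8)=1819 g(16,-6)=4352 g(16,-4)=7888 g(16,-2)=10880 g(16,0)=11050 g(16,2)=7072
t=17: g(17,-17)=1 g(17,-15)=17 g(17,-13)=136 g(17,-11)=680 g(17,-9)=2379 g(17,-7)=6171 g(17,-5)=12240 g(17,-3)=18768 g(17,-1)=21930 g(17,1)=18122 g(17,3)=7072
t=18: g(18,-18)=1 g(18,-16)=18 g(18,-14)=153 g(18,-12)=816 g(18,-10)=3059 g(18,-8)=8550 g(18,-6)=18411 g(18,-4)=31008 g(18,-2)=40698 g(18,0)=40052 g(18,2)=25194
t=19: g(19,-19)=1 g(19,-17)=19 g(19,-15)=171 g(19,-13)=969 g(19,-11)=3875 g(19,-9)=11609 g(19,-7)=26961 g(19,-5)=49419 g(19,-3)=71706 g(19,-1)=80750 g(19,1)=65246 g(19,3)=25194
t=20: g(20,-20)=1 g(20,-18)=20 g(20,-16)=190 g(20,-14)=1140 g(20,-12)=4844 g(20,-10)=15484 g(20,-8)=38570 g(20,-6)=76380 g(20,-4)=121125 g(20,-2)=152456 g(20,0)=145996 g(20,2)=90440
t=21: g(21,-21)=1 g(21,-19)=21 g(21,-17)=210 g(21,-15)=1330 g(21,-13)=5984 g(21,-11)=20328 g(21,-9)=54054 g(21,-7)=114950 g(21,-5)=197505 g(21,-3)=273581 g(21,-1)=298452 g(21,1)=236436 g(21,3)=90440
t=22: g(22,-22)=1 g(22,-20)=22 g(22,-18)=231 g(22,-16)=1540 g(22,-14)=7314 g(22,-12)=26312 g(22,-10)=74382 g(22,-8)=169004 g(22,-6)=312455 g(22,-4)=471086 g(22,-2)=572033 g(22,0)=534888 g(22,2)=326876
t=23: g(23,-23)=1 g(23,-21)=23 g(23,-19)=253 g(23,-17)=1771 g(23,-15)=8854 g(23,-13)=33626 g(23,-11)=100694 g(23,-9)=243386 g(23,-7)=481459 g(23,-5)=783541 g(23,-3)=1043119 g(23,-1)=1106921 g(23,1)=861764 g(23,3)=326876
t=24: g(24,-24)=1 g(24,-22)=24 g(24,-20)=276 g(24,-18)=2024 g(24,-16)=10625 g(24,-14)=42480 g(24,-12)=134320 g(24,-10)=344080 g(24,-8)=724845 g(24,-6)=1265000 g(24,-4)=1826660 g(24,-2)=2150040 g(24,0)=1968685 g(24,2)=1188640
t=25: g(25,-25)=1 g(25,-23)=25 g(25,-21)=300 g(25,-19)=2300 g(25,-17)=12649 g(25,-15)=53105 g(25,-13)=176800 g(25,-11)=478400 g(25,-9)=1068925 g(25,-7)=1989845 g(25,-5)=3091660 g(25,-3)=3976700 g(25,-1)=4118725 g(25,1)=3157325 g(25,3)=1188640
Paths never hitting 4: Σ_s g(25,s) = 19315400
Paths hitting 4: 2^25 - 19315400 = 14239032
P = 14239032/33554432 = 1779879/4194304

Answer: 1779879/4194304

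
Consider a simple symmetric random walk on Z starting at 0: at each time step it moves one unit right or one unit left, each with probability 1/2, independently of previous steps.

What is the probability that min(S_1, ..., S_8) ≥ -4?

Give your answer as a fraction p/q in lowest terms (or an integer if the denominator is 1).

Let f(t,s) = #length-t paths at position s with S_1..S_t all ≥ -4.
f(t,s) = f(t-1,s-1) + f(t-1,s+1) for s ≥ -4; f(t,s) = 0 for s < -4.
t=0: f(0,0)=1
t=1: f(1,-1)=1 f(1,1)=1
t=2: f(2,-2)=1 f(2,0)=2 f(2,2)=1
t=3: f(3,-3)=1 f(3,-1)=3 f(3,1)=3 f(3,3)=1
t=4: f(4,-4)=1 f(4,-2)=4 f(4,0)=6 f(4,2)=4 f(4,4)=1
t=5: f(5,-3)=5 f(5,-1)=10 f(5,1)=10 f(5,3)=5 f(5,5)=1
t=6: f(6,-4)=5 f(6,-2)=15 f(6,0)=20 f(6,2)=15 f(6,4)=6 f(6,6)=1
t=7: f(7,-3)=20 f(7,-1)=35 f(7,1)=35 f(7,3)=21 f(7,5)=7 f(7,7)=1
t=8: f(8,-4)=20 f(8,-2)=55 f(8,0)=70 f(8,2)=56 f(8,4)=28 f(8,6)=8 f(8,8)=1
Σ_s f(8,s) = 238
P = 238/256 = 119/128

Answer: 119/128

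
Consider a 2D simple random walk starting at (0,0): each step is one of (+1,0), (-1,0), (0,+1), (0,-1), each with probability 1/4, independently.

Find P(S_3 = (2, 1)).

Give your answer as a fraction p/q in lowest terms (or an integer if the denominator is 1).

Answer: 3/64

Derivation:
Let h be the number of horizontal steps (so 3-h are vertical). To end at (2,1) need (h+2)/2 right-steps and ((3-h)+1)/2 up-steps.
Sum over h with 2 ≤ h ≤ 2, h ≡ 0 (mod 2), 3-h ≡ 1 (mod 2):
h=2: C(3,2)·C(2,2)·C(1,1) = 3·1·1 = 3
Total favorable: 3
Total paths: 4^3 = 64
P = 3/64 = 3/64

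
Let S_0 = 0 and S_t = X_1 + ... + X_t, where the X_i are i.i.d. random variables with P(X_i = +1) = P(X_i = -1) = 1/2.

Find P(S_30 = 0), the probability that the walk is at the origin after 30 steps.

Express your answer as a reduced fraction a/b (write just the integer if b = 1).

To return to 0 after 30 steps: need exactly 15 steps of +1 and 15 of -1.
Favorable paths: C(30,15) = 155117520
Total paths: 2^30 = 1073741824
P = 155117520/1073741824 = 9694845/67108864

Answer: 9694845/67108864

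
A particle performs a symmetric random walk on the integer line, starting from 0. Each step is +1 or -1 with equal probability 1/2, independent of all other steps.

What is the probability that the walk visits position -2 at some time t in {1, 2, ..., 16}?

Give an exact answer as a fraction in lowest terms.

Count via complement. Let g(t,s) = #length-t paths at position s with S_1..S_t all ≠ -2.
g(t,s) = g(t-1,s-1) + g(t-1,s+1) for s ≠ -2; g(t,-2) = 0.
t=0: g(0,0)=1
t=1: g(1,-1)=1 g(1,1)=1
t=2: g(2,0)=2 g(2,2)=1
t=3: g(3,-1)=2 g(3,1)=3 g(3,3)=1
t=4: g(4,0)=5 g(4,2)=4 g(4,4)=1
t=5: g(5,-1)=5 g(5,1)=9 g(5,3)=5 g(5,5)=1
t=6: g(6,0)=14 g(6,2)=14 g(6,4)=6 g(6,6)=1
t=7: g(7,-1)=14 g(7,1)=28 g(7,3)=20 g(7,5)=7 g(7,7)=1
t=8: g(8,0)=42 g(8,2)=48 g(8,4)=27 g(8,6)=8 g(8,8)=1
t=9: g(9,-1)=42 g(9,1)=90 g(9,3)=75 g(9,5)=35 g(9,7)=9 g(9,9)=1
t=10: g(10,0)=132 g(10,2)=165 g(10,4)=110 g(10,6)=44 g(10,8)=10 g(10,10)=1
t=11: g(11,-1)=132 g(11,1)=297 g(11,3)=275 g(11,5)=154 g(11,7)=54 g(11,9)=11 g(11,11)=1
t=12: g(12,0)=429 g(12,2)=572 g(12,4)=429 g(12,6)=208 g(12,8)=65 g(12,10)=12 g(12,12)=1
t=13: g(13,-1)=429 g(13,1)=1001 g(13,3)=1001 g(13,5)=637 g(13,7)=273 g(13,9)=77 g(13,11)=13 g(13,13)=1
t=14: g(14,0)=1430 g(14,2)=2002 g(14,4)=1638 g(14,6)=910 g(14,8)=350 g(14,10)=90 g(14,12)=14 g(14,14)=1
t=15: g(15,-1)=1430 g(15,1)=3432 g(15,3)=3640 g(15,5)=2548 g(15,7)=1260 g(15,9)=440 g(15,11)=104 g(15,13)=15 g(15,15)=1
t=16: g(16,0)=4862 g(16,2)=7072 g(16,4)=6188 g(16,6)=3808 g(16,8)=1700 g(16,10)=544 g(16,12)=119 g(16,14)=16 g(16,16)=1
Paths never hitting -2: Σ_s g(16,s) = 24310
Paths hitting -2: 2^16 - 24310 = 41226
P = 41226/65536 = 20613/32768

Answer: 20613/32768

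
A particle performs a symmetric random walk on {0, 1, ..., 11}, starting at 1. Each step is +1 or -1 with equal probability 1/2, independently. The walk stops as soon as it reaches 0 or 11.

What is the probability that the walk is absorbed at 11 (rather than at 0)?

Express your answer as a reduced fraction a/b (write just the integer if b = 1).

Symmetric walk (p = 1/2): the harmonic-function argument gives P(hit 11 before 0 | start at 1) = a/N.
P = 1/11 = 1/11

Answer: 1/11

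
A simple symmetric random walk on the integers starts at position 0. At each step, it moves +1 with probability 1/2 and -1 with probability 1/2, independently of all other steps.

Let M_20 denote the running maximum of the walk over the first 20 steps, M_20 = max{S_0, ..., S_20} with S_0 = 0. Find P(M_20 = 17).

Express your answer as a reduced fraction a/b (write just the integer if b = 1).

Let M_20 = max(S_0,...,S_20). Use the reflection principle: for j ≥ 1, #{paths with M_20 ≥ j} = #{S_20 ≥ j} + #{S_20 ≥ j+1}.
By reflection, #{M_20 ≥ 17} = #{S_20 ≥ 17} + #{S_20 ≥ 18} = 21 + 21 = 42.
#{M_20 ≥ 18} = #{S_20 ≥ 18} + #{S_20 ≥ 19} = 21 + 1 = 22.
#{M_20 = 17} = 42 - 22 = 20.
P(M_20 = 17) = 20/1048576 = 5/262144

Answer: 5/262144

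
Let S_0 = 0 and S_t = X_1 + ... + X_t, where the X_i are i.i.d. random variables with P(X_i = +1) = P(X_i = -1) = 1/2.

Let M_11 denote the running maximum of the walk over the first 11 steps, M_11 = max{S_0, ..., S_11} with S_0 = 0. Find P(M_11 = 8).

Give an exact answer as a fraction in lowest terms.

Answer: 11/2048

Derivation:
Let M_11 = max(S_0,...,S_11). Use the reflection principle: for j ≥ 1, #{paths with M_11 ≥ j} = #{S_11 ≥ j} + #{S_11 ≥ j+1}.
By reflection, #{M_11 ≥ 8} = #{S_11 ≥ 8} + #{S_11 ≥ 9} = 12 + 12 = 24.
#{M_11 ≥ 9} = #{S_11 ≥ 9} + #{S_11 ≥ 10} = 12 + 1 = 13.
#{M_11 = 8} = 24 - 13 = 11.
P(M_11 = 8) = 11/2048 = 11/2048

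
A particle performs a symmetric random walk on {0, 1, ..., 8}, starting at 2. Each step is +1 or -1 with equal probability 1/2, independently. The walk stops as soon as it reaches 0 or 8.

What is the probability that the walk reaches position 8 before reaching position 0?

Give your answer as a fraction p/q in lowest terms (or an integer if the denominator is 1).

Symmetric walk (p = 1/2): the harmonic-function argument gives P(hit 8 before 0 | start at 2) = a/N.
P = 2/8 = 1/4

Answer: 1/4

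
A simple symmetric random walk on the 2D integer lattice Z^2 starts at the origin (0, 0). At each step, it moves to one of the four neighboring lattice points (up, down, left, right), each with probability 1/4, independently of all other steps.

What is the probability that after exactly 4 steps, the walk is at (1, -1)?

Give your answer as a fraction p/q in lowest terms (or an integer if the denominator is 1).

Let h be the number of horizontal steps (so 4-h are vertical). To end at (1,-1) need (h+1)/2 right-steps and ((4-h)-1)/2 up-steps.
Sum over h with 1 ≤ h ≤ 3, h ≡ 1 (mod 2), 4-h ≡ 1 (mod 2):
h=1: C(4,1)·C(1,1)·C(3,1) = 4·1·3 = 12
h=3: C(4,3)·C(3,2)·C(1,0) = 4·3·1 = 12
Total favorable: 24
Total paths: 4^4 = 256
P = 24/256 = 3/32

Answer: 3/32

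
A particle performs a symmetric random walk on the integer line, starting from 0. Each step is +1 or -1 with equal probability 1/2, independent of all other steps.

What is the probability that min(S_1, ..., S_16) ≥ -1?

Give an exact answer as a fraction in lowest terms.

Answer: 12155/32768

Derivation:
Let f(t,s) = #length-t paths at position s with S_1..S_t all ≥ -1.
f(t,s) = f(t-1,s-1) + f(t-1,s+1) for s ≥ -1; f(t,s) = 0 for s < -1.
t=0: f(0,0)=1
t=1: f(1,-1)=1 f(1,1)=1
t=2: f(2,0)=2 f(2,2)=1
t=3: f(3,-1)=2 f(3,1)=3 f(3,3)=1
t=4: f(4,0)=5 f(4,2)=4 f(4,4)=1
t=5: f(5,-1)=5 f(5,1)=9 f(5,3)=5 f(5,5)=1
t=6: f(6,0)=14 f(6,2)=14 f(6,4)=6 f(6,6)=1
t=7: f(7,-1)=14 f(7,1)=28 f(7,3)=20 f(7,5)=7 f(7,7)=1
t=8: f(8,0)=42 f(8,2)=48 f(8,4)=27 f(8,6)=8 f(8,8)=1
t=9: f(9,-1)=42 f(9,1)=90 f(9,3)=75 f(9,5)=35 f(9,7)=9 f(9,9)=1
t=10: f(10,0)=132 f(10,2)=165 f(10,4)=110 f(10,6)=44 f(10,8)=10 f(10,10)=1
t=11: f(11,-1)=132 f(11,1)=297 f(11,3)=275 f(11,5)=154 f(11,7)=54 f(11,9)=11 f(11,11)=1
t=12: f(12,0)=429 f(12,2)=572 f(12,4)=429 f(12,6)=208 f(12,8)=65 f(12,10)=12 f(12,12)=1
t=13: f(13,-1)=429 f(13,1)=1001 f(13,3)=1001 f(13,5)=637 f(13,7)=273 f(13,9)=77 f(13,11)=13 f(13,13)=1
t=14: f(14,0)=1430 f(14,2)=2002 f(14,4)=1638 f(14,6)=910 f(14,8)=350 f(14,10)=90 f(14,12)=14 f(14,14)=1
t=15: f(15,-1)=1430 f(15,1)=3432 f(15,3)=3640 f(15,5)=2548 f(15,7)=1260 f(15,9)=440 f(15,11)=104 f(15,13)=15 f(15,15)=1
t=16: f(16,0)=4862 f(16,2)=7072 f(16,4)=6188 f(16,6)=3808 f(16,8)=1700 f(16,10)=544 f(16,12)=119 f(16,14)=16 f(16,16)=1
Σ_s f(16,s) = 24310
P = 24310/65536 = 12155/32768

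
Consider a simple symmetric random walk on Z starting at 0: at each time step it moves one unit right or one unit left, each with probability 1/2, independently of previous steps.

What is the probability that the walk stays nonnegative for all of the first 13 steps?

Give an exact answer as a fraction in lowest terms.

Let f(t,s) = #length-t paths at position s with S_1..S_t all ≥ 0.
f(t,s) = f(t-1,s-1) + f(t-1,s+1) for s ≥ 0; f(t,s) = 0 for s < 0.
t=0: f(0,0)=1
t=1: f(1,1)=1
t=2: f(2,0)=1 f(2,2)=1
t=3: f(3,1)=2 f(3,3)=1
t=4: f(4,0)=2 f(4,2)=3 f(4,4)=1
t=5: f(5,1)=5 f(5,3)=4 f(5,5)=1
t=6: f(6,0)=5 f(6,2)=9 f(6,4)=5 f(6,6)=1
t=7: f(7,1)=14 f(7,3)=14 f(7,5)=6 f(7,7)=1
t=8: f(8,0)=14 f(8,2)=28 f(8,4)=20 f(8,6)=7 f(8,8)=1
t=9: f(9,1)=42 f(9,3)=48 f(9,5)=27 f(9,7)=8 f(9,9)=1
t=10: f(10,0)=42 f(10,2)=90 f(10,4)=75 f(10,6)=35 f(10,8)=9 f(10,10)=1
t=11: f(11,1)=132 f(11,3)=165 f(11,5)=110 f(11,7)=44 f(11,9)=10 f(11,11)=1
t=12: f(12,0)=132 f(12,2)=297 f(12,4)=275 f(12,6)=154 f(12,8)=54 f(12,10)=11 f(12,12)=1
t=13: f(13,1)=429 f(13,3)=572 f(13,5)=429 f(13,7)=208 f(13,9)=65 f(13,11)=12 f(13,13)=1
Σ_s f(13,s) = 1716
P = 1716/8192 = 429/2048

Answer: 429/2048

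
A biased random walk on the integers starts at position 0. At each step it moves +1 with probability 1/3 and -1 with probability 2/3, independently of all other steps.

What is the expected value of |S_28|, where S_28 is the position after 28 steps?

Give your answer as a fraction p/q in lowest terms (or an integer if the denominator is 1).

S_28 takes values m ≡ 0 (mod 2) with |m| ≤ 28; P(S_28=m) = C(28,(28+m)/2) · (1/3)^((28+m)/2) · (2/3)^((28-m)/2).
Distribution: P(S=-28)=268435456/22876792454961, P(S=-26)=3758096384/22876792454961, P(S=-24)=939524096/847288609443, P(S=-22)=12213813248/2541865828329, P(S=-20)=38168166400/2541865828329, P(S=-18)=30534533120/847288609443, P(S=-16)=175573565440/2541865828329, P(S=-14)=275901317120/2541865828329, P(S=-12)=120706826240/847288609443, P(S=-10)=1207068262400/7625597484987, P(S=-8)=1146714849280/7625597484987, P(S=-6)=104246804480/847288609443, P(S=-4)=221524459520/2541865828329, P(S=-2)=136322744320/2541865828329, P(S=0)=24343347200/847288609443, P(S=2)=34080686080/2541865828329, P(S=4)=13845278720/2541865828329, P(S=6)=1628856320/847288609443, P(S=8)=4479354880/7625597484987, P(S=10)=1178777600/7625597484987, P(S=12)=29469440/847288609443, P(S=14)=16839680/2541865828329, P(S=16)=2679040/2541865828329, P(S=18)=116480/847288609443, P(S=20)=36400/2541865828329, P(S=22)=2912/2541865828329, P(S=24)=56/847288609443, P(S=26)=56/22876792454961, P(S=28)=1/22876792454961
E[|S_28|] = Σ_m |m|·P(S_28=m) = 216578218395532/22876792454961

Answer: 216578218395532/22876792454961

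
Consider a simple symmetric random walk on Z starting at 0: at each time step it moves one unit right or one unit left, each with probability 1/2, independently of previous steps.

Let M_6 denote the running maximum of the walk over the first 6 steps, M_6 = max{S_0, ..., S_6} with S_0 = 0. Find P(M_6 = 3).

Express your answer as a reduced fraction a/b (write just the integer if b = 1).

Answer: 3/32

Derivation:
Let M_6 = max(S_0,...,S_6). Use the reflection principle: for j ≥ 1, #{paths with M_6 ≥ j} = #{S_6 ≥ j} + #{S_6 ≥ j+1}.
By reflection, #{M_6 ≥ 3} = #{S_6 ≥ 3} + #{S_6 ≥ 4} = 7 + 7 = 14.
#{M_6 ≥ 4} = #{S_6 ≥ 4} + #{S_6 ≥ 5} = 7 + 1 = 8.
#{M_6 = 3} = 14 - 8 = 6.
P(M_6 = 3) = 6/64 = 3/32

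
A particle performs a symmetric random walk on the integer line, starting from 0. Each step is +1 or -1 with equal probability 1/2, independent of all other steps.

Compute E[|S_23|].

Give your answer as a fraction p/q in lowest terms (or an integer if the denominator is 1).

S_23 takes values m ≡ 1 (mod 2) with |m| ≤ 23; P(S_23=m) = C(23,(23+m)/2)/2^23.
Total paths: 2^23 = 8388608
Distribution: P(S=-23)=1/8388608, P(S=-21)=23/8388608, P(S=-19)=253/8388608, P(S=-17)=1771/8388608, P(S=-15)=8855/8388608, P(S=-13)=33649/8388608, P(S=-11)=100947/8388608, P(S=-9)=245157/8388608, P(S=-7)=490314/8388608, P(S=-5)=817190/8388608, P(S=-3)=1144066/8388608, P(S=-1)=1352078/8388608, P(S=1)=1352078/8388608, P(S=3)=1144066/8388608, P(S=5)=817190/8388608, P(S=7)=490314/8388608, P(S=9)=245157/8388608, P(S=11)=100947/8388608, P(S=13)=33649/8388608, P(S=15)=8855/8388608, P(S=17)=1771/8388608, P(S=19)=253/8388608, P(S=21)=23/8388608, P(S=23)=1/8388608
E[|S_23|] = Σ_m |m|·P(S_23=m) = 32449872/8388608 = 2028117/524288

Answer: 2028117/524288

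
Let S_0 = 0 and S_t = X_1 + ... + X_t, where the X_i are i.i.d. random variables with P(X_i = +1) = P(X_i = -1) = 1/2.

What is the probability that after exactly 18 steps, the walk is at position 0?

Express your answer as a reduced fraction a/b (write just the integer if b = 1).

To return to 0 after 18 steps: need exactly 9 steps of +1 and 9 of -1.
Favorable paths: C(18,9) = 48620
Total paths: 2^18 = 262144
P = 48620/262144 = 12155/65536

Answer: 12155/65536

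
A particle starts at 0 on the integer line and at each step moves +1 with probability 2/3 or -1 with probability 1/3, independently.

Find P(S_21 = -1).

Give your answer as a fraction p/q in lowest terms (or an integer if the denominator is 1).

Answer: 120393728/3486784401

Derivation:
To reach position -1 after 21 steps: need 10 steps of +1 and 11 steps of -1.
Number of such sequences: C(21,10) = 352716
Each has probability (2/3)^10 · (1/3)^11 = 1024/10460353203
P = 352716 · 1024/10460353203 = 120393728/3486784401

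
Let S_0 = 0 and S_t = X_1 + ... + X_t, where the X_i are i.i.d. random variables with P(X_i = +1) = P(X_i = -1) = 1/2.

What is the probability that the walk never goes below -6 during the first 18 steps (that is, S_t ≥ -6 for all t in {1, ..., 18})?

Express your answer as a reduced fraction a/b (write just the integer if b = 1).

Let f(t,s) = #length-t paths at position s with S_1..S_t all ≥ -6.
f(t,s) = f(t-1,s-1) + f(t-1,s+1) for s ≥ -6; f(t,s) = 0 for s < -6.
t=0: f(0,0)=1
t=1: f(1,-1)=1 f(1,1)=1
t=2: f(2,-2)=1 f(2,0)=2 f(2,2)=1
t=3: f(3,-3)=1 f(3,-1)=3 f(3,1)=3 f(3,3)=1
t=4: f(4,-4)=1 f(4,-2)=4 f(4,0)=6 f(4,2)=4 f(4,4)=1
t=5: f(5,-5)=1 f(5,-3)=5 f(5,-1)=10 f(5,1)=10 f(5,3)=5 f(5,5)=1
t=6: f(6,-6)=1 f(6,-4)=6 f(6,-2)=15 f(6,0)=20 f(6,2)=15 f(6,4)=6 f(6,6)=1
t=7: f(7,-5)=7 f(7,-3)=21 f(7,-1)=35 f(7,1)=35 f(7,3)=21 f(7,5)=7 f(7,7)=1
t=8: f(8,-6)=7 f(8,-4)=28 f(8,-2)=56 f(8,0)=70 f(8,2)=56 f(8,4)=28 f(8,6)=8 f(8,8)=1
t=9: f(9,-5)=35 f(9,-3)=84 f(9,-1)=126 f(9,1)=126 f(9,3)=84 f(9,5)=36 f(9,7)=9 f(9,9)=1
t=10: f(10,-6)=35 f(10,-4)=119 f(10,-2)=210 f(10,0)=252 f(10,2)=210 f(10,4)=120 f(10,6)=45 f(10,8)=10 f(10,10)=1
t=11: f(11,-5)=154 f(11,-3)=329 f(11,-1)=462 f(11,1)=462 f(11,3)=330 f(11,5)=165 f(11,7)=55 f(11,9)=11 f(11,11)=1
t=12: f(12,-6)=154 f(12,-4)=483 f(12,-2)=791 f(12,0)=924 f(12,2)=792 f(12,4)=495 f(12,6)=220 f(12,8)=66 f(12,10)=12 f(12,12)=1
t=13: f(13,-5)=637 f(13,-3)=1274 f(13,-1)=1715 f(13,1)=1716 f(13,3)=1287 f(13,5)=715 f(13,7)=286 f(13,9)=78 f(13,11)=13 f(13,13)=1
t=14: f(14,-6)=637 f(14,-4)=1911 f(14,-2)=2989 f(14,0)=3431 f(14,2)=3003 f(14,4)=2002 f(14,6)=1001 f(14,8)=364 f(14,10)=91 f(14,12)=14 f(14,14)=1
t=15: f(15,-5)=2548 f(15,-3)=4900 f(15,-1)=6420 f(15,1)=6434 f(15,3)=5005 f(15,5)=3003 f(15,7)=1365 f(15,9)=455 f(15,11)=105 f(15,13)=15 f(15,15)=1
t=16: f(16,-6)=2548 f(16,-4)=7448 f(16,-2)=11320 f(16,0)=12854 f(16,2)=11439 f(16,4)=8008 f(16,6)=4368 f(16,8)=1820 f(16,10)=560 f(16,12)=120 f(16,14)=16 f(16,16)=1
t=17: f(17,-5)=9996 f(17,-3)=18768 f(17,-1)=24174 f(17,1)=24293 f(17,3)=19447 f(17,5)=12376 f(17,7)=6188 f(17,9)=2380 f(17,11)=680 f(17,13)=136 f(17,15)=17 f(17,17)=1
t=18: f(18,-6)=9996 f(18,-4)=28764 f(18,-2)=42942 f(18,0)=48467 f(18,2)=43740 f(18,4)=31823 f(18,6)=18564 f(18,8)=8568 f(18,10)=3060 f(18,12)=816 f(18,14)=153 f(18,16)=18 f(18,18)=1
Σ_s f(18,s) = 236912
P = 236912/262144 = 14807/16384

Answer: 14807/16384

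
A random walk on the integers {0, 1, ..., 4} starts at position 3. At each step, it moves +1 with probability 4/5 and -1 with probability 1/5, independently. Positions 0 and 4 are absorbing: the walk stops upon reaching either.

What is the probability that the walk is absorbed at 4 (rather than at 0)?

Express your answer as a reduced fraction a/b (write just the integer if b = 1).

Biased walk: p = 4/5, q = 1/5, r = q/p = 1/4
Gambler's ruin: P(hit 4 before 0 | start at 3) = (1 - r^a)/(1 - r^N)
r^3 = 1/64; r^4 = 1/256
P = (1 - 1/64) / (1 - 1/256) = 63/64 / 255/256 = 84/85

Answer: 84/85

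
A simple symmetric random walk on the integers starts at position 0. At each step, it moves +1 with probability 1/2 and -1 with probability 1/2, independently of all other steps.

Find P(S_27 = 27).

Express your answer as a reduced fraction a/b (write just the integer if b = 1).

Answer: 1/134217728

Derivation:
To reach position 27 after 27 steps: need 27 steps of +1 and 0 of -1.
Favorable paths: C(27,27) = 1
Total paths: 2^27 = 134217728
P = 1/134217728 = 1/134217728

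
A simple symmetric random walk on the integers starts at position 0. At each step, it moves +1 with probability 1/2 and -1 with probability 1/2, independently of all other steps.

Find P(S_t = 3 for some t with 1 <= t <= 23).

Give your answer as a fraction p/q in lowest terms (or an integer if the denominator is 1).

Answer: 2270193/4194304

Derivation:
Count via complement. Let g(t,s) = #length-t paths at position s with S_1..S_t all ≠ 3.
g(t,s) = g(t-1,s-1) + g(t-1,s+1) for s ≠ 3; g(t,3) = 0.
t=0: g(0,0)=1
t=1: g(1,-1)=1 g(1,1)=1
t=2: g(2,-2)=1 g(2,0)=2 g(2,2)=1
t=3: g(3,-3)=1 g(3,-1)=3 g(3,1)=3
t=4: g(4,-4)=1 g(4,-2)=4 g(4,0)=6 g(4,2)=3
t=5: g(5,-5)=1 g(5,-3)=5 g(5,-1)=10 g(5,1)=9
t=6: g(6,-6)=1 g(6,-4)=6 g(6,-2)=15 g(6,0)=19 g(6,2)=9
t=7: g(7,-7)=1 g(7,-5)=7 g(7,-3)=21 g(7,-1)=34 g(7,1)=28
t=8: g(8,-8)=1 g(8,-6)=8 g(8,-4)=28 g(8,-2)=55 g(8,0)=62 g(8,2)=28
t=9: g(9,-9)=1 g(9,-7)=9 g(9,-5)=36 g(9,-3)=83 g(9,-1)=117 g(9,1)=90
t=10: g(10,-10)=1 g(10,-8)=10 g(10,-6)=45 g(10,-4)=119 g(10,-2)=200 g(10,0)=207 g(10,2)=90
t=11: g(11,-11)=1 g(11,-9)=11 g(11,-7)=55 g(11,-5)=164 g(11,-3)=319 g(11,-1)=407 g(11,1)=297
t=12: g(12,-12)=1 g(12,-10)=12 g(12,-8)=66 g(12,-6)=219 g(12,-4)=483 g(12,-2)=726 g(12,0)=704 g(12,2)=297
t=13: g(13,-13)=1 g(13,-11)=13 g(13,-9)=78 g(13,-7)=285 g(13,-5)=702 g(13,-3)=1209 g(13,-1)=1430 g(13,1)=1001
t=14: g(14,-14)=1 g(14,-12)=14 g(14,-10)=91 g(14,-8)=363 g(14,-6)=987 g(14,-4)=1911 g(14,-2)=2639 g(14,0)=2431 g(14,2)=1001
t=15: g(15,-15)=1 g(15,-13)=15 g(15,-11)=105 g(15,-9)=454 g(15,-7)=1350 g(15,-5)=2898 g(15,-3)=4550 g(15,-1)=5070 g(15,1)=3432
t=16: g(16,-16)=1 g(16,-14)=16 g(16,-12)=120 g(16,-10)=559 g(16,-8)=1804 g(16,-6)=4248 g(16,-4)=7448 g(16,-2)=9620 g(16,0)=8502 g(16,2)=3432
t=17: g(17,-17)=1 g(17,-15)=17 g(17,-13)=136 g(17,-11)=679 g(17,-9)=2363 g(17,-7)=6052 g(17,-5)=11696 g(17,-3)=17068 g(17,-1)=18122 g(17,1)=11934
t=18: g(18,-18)=1 g(18,-16)=18 g(18,-14)=153 g(18,-12)=815 g(18,-10)=3042 g(18,-8)=8415 g(18,-6)=17748 g(18,-4)=28764 g(18,-2)=35190 g(18,0)=30056 g(18,2)=11934
t=19: g(19,-19)=1 g(19,-17)=19 g(19,-15)=171 g(19,-13)=968 g(19,-11)=3857 g(19,-9)=11457 g(19,-7)=26163 g(19,-5)=46512 g(19,-3)=63954 g(19,-1)=65246 g(19,1)=41990
t=20: g(20,-20)=1 g(20,-18)=20 g(20,-16)=190 g(20,-14)=1139 g(20,-12)=4825 g(20,-10)=15314 g(20,-8)=37620 g(20,-6)=72675 g(20,-4)=110466 g(20,-2)=129200 g(20,0)=107236 g(20,2)=41990
t=21: g(21,-21)=1 g(21,-19)=21 g(21,-17)=210 g(21,-15)=1329 g(21,-13)=5964 g(21,-11)=20139 g(21,-9)=52934 g(21,-7)=110295 g(21,-5)=183141 g(21,-3)=239666 g(21,-1)=236436 g(21,1)=149226
t=22: g(22,-22)=1 g(22,-20)=22 g(22,-18)=231 g(22,-16)=1539 g(22,-14)=7293 g(22,-12)=26103 g(22,-10)=73073 g(22,-8)=163229 g(22,-6)=293436 g(22,-4)=422807 g(22,-2)=476102 g(22,0)=385662 g(22,2)=149226
t=23: g(23,-23)=1 g(23,-21)=23 g(23,-19)=253 g(23,-17)=1770 g(23,-15)=8832 g(23,-13)=33396 g(23,-11)=99176 g(23,-9)=236302 g(23,-7)=456665 g(23,-5)=716243 g(23,-3)=898909 g(23,-1)=861764 g(23,1)=534888
Paths never hitting 3: Σ_s g(23,s) = 3848222
Paths hitting 3: 2^23 - 3848222 = 4540386
P = 4540386/8388608 = 2270193/4194304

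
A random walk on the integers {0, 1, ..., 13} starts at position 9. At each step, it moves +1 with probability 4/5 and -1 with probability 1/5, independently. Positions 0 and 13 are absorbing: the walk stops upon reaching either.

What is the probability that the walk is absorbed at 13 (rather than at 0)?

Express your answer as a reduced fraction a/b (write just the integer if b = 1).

Answer: 22369536/22369621

Derivation:
Biased walk: p = 4/5, q = 1/5, r = q/p = 1/4
Gambler's ruin: P(hit 13 before 0 | start at 9) = (1 - r^a)/(1 - r^N)
r^9 = 1/262144; r^13 = 1/67108864
P = (1 - 1/262144) / (1 - 1/67108864) = 262143/262144 / 67108863/67108864 = 22369536/22369621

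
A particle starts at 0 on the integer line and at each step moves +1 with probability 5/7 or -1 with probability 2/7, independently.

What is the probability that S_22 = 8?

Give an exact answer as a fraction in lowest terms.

Answer: 666187500000000000/3909821048582988049

Derivation:
To reach position 8 after 22 steps: need 15 steps of +1 and 7 steps of -1.
Number of such sequences: C(22,15) = 170544
Each has probability (5/7)^15 · (2/7)^7 = 3906250000000/3909821048582988049
P = 170544 · 3906250000000/3909821048582988049 = 666187500000000000/3909821048582988049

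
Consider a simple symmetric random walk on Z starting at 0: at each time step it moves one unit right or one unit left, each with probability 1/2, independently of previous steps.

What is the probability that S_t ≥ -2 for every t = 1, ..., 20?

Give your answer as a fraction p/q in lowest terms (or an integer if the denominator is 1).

Answer: 130169/262144

Derivation:
Let f(t,s) = #length-t paths at position s with S_1..S_t all ≥ -2.
f(t,s) = f(t-1,s-1) + f(t-1,s+1) for s ≥ -2; f(t,s) = 0 for s < -2.
t=0: f(0,0)=1
t=1: f(1,-1)=1 f(1,1)=1
t=2: f(2,-2)=1 f(2,0)=2 f(2,2)=1
t=3: f(3,-1)=3 f(3,1)=3 f(3,3)=1
t=4: f(4,-2)=3 f(4,0)=6 f(4,2)=4 f(4,4)=1
t=5: f(5,-1)=9 f(5,1)=10 f(5,3)=5 f(5,5)=1
t=6: f(6,-2)=9 f(6,0)=19 f(6,2)=15 f(6,4)=6 f(6,6)=1
t=7: f(7,-1)=28 f(7,1)=34 f(7,3)=21 f(7,5)=7 f(7,7)=1
t=8: f(8,-2)=28 f(8,0)=62 f(8,2)=55 f(8,4)=28 f(8,6)=8 f(8,8)=1
t=9: f(9,-1)=90 f(9,1)=117 f(9,3)=83 f(9,5)=36 f(9,7)=9 f(9,9)=1
t=10: f(10,-2)=90 f(10,0)=207 f(10,2)=200 f(10,4)=119 f(10,6)=45 f(10,8)=10 f(10,10)=1
t=11: f(11,-1)=297 f(11,1)=407 f(11,3)=319 f(11,5)=164 f(11,7)=55 f(11,9)=11 f(11,11)=1
t=12: f(12,-2)=297 f(12,0)=704 f(12,2)=726 f(12,4)=483 f(12,6)=219 f(12,8)=66 f(12,10)=12 f(12,12)=1
t=13: f(13,-1)=1001 f(13,1)=1430 f(13,3)=1209 f(13,5)=702 f(13,7)=285 f(13,9)=78 f(13,11)=13 f(13,13)=1
t=14: f(14,-2)=1001 f(14,0)=2431 f(14,2)=2639 f(14,4)=1911 f(14,6)=987 f(14,8)=363 f(14,10)=91 f(14,12)=14 f(14,14)=1
t=15: f(15,-1)=3432 f(15,1)=5070 f(15,3)=4550 f(15,5)=2898 f(15,7)=1350 f(15,9)=454 f(15,11)=105 f(15,13)=15 f(15,15)=1
t=16: f(16,-2)=3432 f(16,0)=8502 f(16,2)=9620 f(16,4)=7448 f(16,6)=4248 f(16,8)=1804 f(16,10)=559 f(16,12)=120 f(16,14)=16 f(16,16)=1
t=17: f(17,-1)=11934 f(17,1)=18122 f(17,3)=17068 f(17,5)=11696 f(17,7)=6052 f(17,9)=2363 f(17,11)=679 f(17,13)=136 f(17,15)=17 f(17,17)=1
t=18: f(18,-2)=11934 f(18,0)=30056 f(18,2)=35190 f(18,4)=28764 f(18,6)=17748 f(18,8)=8415 f(18,10)=3042 f(18,12)=815 f(18,14)=153 f(18,16)=18 f(18,18)=1
t=19: f(19,-1)=41990 f(19,1)=65246 f(19,3)=63954 f(19,5)=46512 f(19,7)=26163 f(19,9)=11457 f(19,11)=3857 f(19,13)=968 f(19,15)=171 f(19,17)=19 f(19,19)=1
t=20: f(20,-2)=41990 f(20,0)=107236 f(20,2)=129200 f(20,4)=110466 f(20,6)=72675 f(20,8)=37620 f(20,10)=15314 f(20,12)=4825 f(20,14)=1139 f(20,16)=190 f(20,18)=20 f(20,20)=1
Σ_s f(20,s) = 520676
P = 520676/1048576 = 130169/262144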